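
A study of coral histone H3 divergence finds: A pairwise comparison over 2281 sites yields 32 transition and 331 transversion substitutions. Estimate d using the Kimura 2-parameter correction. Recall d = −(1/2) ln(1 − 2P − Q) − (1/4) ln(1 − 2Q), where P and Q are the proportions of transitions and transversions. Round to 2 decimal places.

0.18

P = 32/2281 ≈ 0.014029 and Q = 331/2281 ≈ 0.145112.
Under the Kimura two-parameter model, d = −½ ln(1 − 2P − Q) − ¼ ln(1 − 2Q).
1 − 2P − Q = 0.82683, giving −½ ln(0.82683) = 0.095078.
1 − 2Q = 0.709776, giving −¼ ln(0.709776) = 0.085701.
d = 0.095078 + 0.085701 = 0.180779.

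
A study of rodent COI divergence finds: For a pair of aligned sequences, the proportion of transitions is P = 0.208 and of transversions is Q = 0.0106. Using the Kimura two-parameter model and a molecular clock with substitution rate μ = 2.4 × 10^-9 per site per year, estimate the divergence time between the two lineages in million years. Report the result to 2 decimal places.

Under the Kimura two-parameter model, d = −½ ln(1 − 2P − Q) − ¼ ln(1 − 2Q).
1 − 2P − Q = 0.5734, giving −½ ln(0.5734) = 0.278086.
1 − 2Q = 0.9788, giving −¼ ln(0.9788) = 0.005357.
d = 0.278086 + 0.005357 = 0.283443.
Under a molecular clock d = 2μt, so t = d/(2μ) = 0.283443 / (2 × 2.4 × 10^-9) = 59.05 million years.

59.05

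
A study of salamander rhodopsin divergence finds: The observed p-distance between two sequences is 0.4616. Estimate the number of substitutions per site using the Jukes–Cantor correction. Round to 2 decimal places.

0.72

d = −(3/4) ln(1 − 4p/3) = −0.75 ln(1 − 0.615467) = −0.75 ln(0.384533)
  = −0.75 × (-0.955726) = 0.716795 substitutions/site.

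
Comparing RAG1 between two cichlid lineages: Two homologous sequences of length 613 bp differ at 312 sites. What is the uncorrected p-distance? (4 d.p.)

0.5090

p = 312/613 = 0.508972… ≈ 0.5090 (to 4 d.p.).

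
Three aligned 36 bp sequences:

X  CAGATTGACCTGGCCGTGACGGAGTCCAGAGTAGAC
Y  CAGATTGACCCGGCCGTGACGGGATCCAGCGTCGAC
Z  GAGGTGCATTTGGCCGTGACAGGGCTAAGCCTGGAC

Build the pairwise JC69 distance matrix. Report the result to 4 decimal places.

d(X,Y) = 0.1536, d(X,Z) = 0.5482, d(Y,Z) = 0.5482

X–Y: 5/36 sites differ → p ≈ 0.138889, d = −0.75 ln(1 − 0.185185) = 0.153596 ≈ 0.1536.
X–Z: 14/36 sites differ → p ≈ 0.388889, d = −0.75 ln(1 − 0.518519) = 0.548166 ≈ 0.5482.
Y–Z: 14/36 sites differ → p ≈ 0.388889, d = −0.75 ln(1 − 0.518519) = 0.548166 ≈ 0.5482.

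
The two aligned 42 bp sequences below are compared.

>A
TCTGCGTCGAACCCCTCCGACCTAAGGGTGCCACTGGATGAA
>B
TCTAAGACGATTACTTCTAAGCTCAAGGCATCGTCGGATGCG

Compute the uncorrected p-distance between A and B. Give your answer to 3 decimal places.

The sequences differ at 20 of 42 positions.
p = 20/42 = 0.476190… ≈ 0.476 (to 3 d.p.).

0.476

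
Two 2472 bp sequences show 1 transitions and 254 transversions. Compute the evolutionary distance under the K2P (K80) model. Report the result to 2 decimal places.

P = 1/2472 ≈ 0.000405 and Q = 254/2472 ≈ 0.102751.
Under the Kimura two-parameter model, d = −½ ln(1 − 2P − Q) − ¼ ln(1 − 2Q).
1 − 2P − Q = 0.896439, giving −½ ln(0.896439) = 0.054663.
1 − 2Q = 0.794498, giving −¼ ln(0.794498) = 0.057511.
d = 0.054663 + 0.057511 = 0.112174.

0.11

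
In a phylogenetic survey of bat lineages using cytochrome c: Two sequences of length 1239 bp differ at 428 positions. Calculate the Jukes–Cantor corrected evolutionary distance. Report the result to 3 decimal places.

p = 428/1239 ≈ 0.34544.
d = −(3/4) ln(1 − 4p/3) = −0.75 ln(1 − 0.460587) = −0.75 ln(0.539413)
  = −0.75 × (-0.617274) = 0.462956 substitutions/site.

0.463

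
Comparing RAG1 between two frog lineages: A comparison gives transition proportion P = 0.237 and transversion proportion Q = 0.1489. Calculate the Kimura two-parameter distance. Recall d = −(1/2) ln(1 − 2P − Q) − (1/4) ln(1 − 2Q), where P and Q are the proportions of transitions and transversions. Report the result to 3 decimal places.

0.576

Under the Kimura two-parameter model, d = −½ ln(1 − 2P − Q) − ¼ ln(1 − 2Q).
1 − 2P − Q = 0.3771, giving −½ ln(0.3771) = 0.487622.
1 − 2Q = 0.7022, giving −¼ ln(0.7022) = 0.088384.
d = 0.487622 + 0.088384 = 0.576006.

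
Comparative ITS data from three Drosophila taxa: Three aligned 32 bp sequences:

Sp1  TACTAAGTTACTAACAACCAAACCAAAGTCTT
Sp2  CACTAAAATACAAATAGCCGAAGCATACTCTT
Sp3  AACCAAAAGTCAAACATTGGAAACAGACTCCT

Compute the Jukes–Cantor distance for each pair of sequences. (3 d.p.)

d(Sp1,Sp2) = 0.404, d(Sp1,Sp3) = 0.736, d(Sp2,Sp3) = 0.460

Sp1–Sp2: 10/32 sites differ → p = 0.3125, d = −0.75 ln(1 − 0.416667) = 0.404248 ≈ 0.404.
Sp1–Sp3: 15/32 sites differ → p = 0.46875, d = −0.75 ln(1 − 0.625) = 0.735622 ≈ 0.736.
Sp2–Sp3: 11/32 sites differ → p = 0.34375, d = −0.75 ln(1 − 0.458333) = 0.459828 ≈ 0.460.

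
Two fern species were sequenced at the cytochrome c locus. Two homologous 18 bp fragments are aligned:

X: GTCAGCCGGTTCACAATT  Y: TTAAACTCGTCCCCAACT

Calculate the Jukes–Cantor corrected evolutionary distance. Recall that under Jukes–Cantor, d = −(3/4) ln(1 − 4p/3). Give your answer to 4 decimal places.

The sequences differ at 8 of 18 sites (1, 3, 5, 7, 8, 11, 13, 17), so p = 8/18 ≈ 0.444444.
d = −(3/4) ln(1 − 4p/3) = −0.75 ln(1 − 0.592592) = −0.75 ln(0.407408)
  = −0.75 × (-0.897940) = 0.673455 substitutions/site.

0.6735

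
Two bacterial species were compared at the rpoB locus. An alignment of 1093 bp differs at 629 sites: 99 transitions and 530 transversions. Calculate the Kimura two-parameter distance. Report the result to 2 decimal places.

1.42

P = 99/1093 ≈ 0.090576 and Q = 530/1093 ≈ 0.484904.
Under the Kimura two-parameter model, d = −½ ln(1 − 2P − Q) − ¼ ln(1 − 2Q).
1 − 2P − Q = 0.333944, giving −½ ln(0.333944) = 0.548391.
1 − 2Q = 0.030192, giving −¼ ln(0.030192) = 0.875045.
d = 0.548391 + 0.875045 = 1.423436.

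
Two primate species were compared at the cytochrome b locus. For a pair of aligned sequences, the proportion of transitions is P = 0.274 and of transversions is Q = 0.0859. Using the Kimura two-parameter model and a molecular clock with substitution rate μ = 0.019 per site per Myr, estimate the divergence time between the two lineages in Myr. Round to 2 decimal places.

14.46

Under the Kimura two-parameter model, d = −½ ln(1 − 2P − Q) − ¼ ln(1 − 2Q).
1 − 2P − Q = 0.3661, giving −½ ln(0.3661) = 0.502424.
1 − 2Q = 0.8282, giving −¼ ln(0.8282) = 0.047125.
d = 0.502424 + 0.047125 = 0.549549.
Under a molecular clock d = 2μt, so t = d/(2μ) = 0.549549 / (2 × 0.019) = 14.46 Myr.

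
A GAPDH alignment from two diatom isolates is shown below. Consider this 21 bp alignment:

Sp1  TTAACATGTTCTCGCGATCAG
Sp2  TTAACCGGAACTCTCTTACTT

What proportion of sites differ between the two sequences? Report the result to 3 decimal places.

0.476

The sequences differ at 10 of 21 positions (sites 6, 7, 9, 10, 14, 16, 17, 18, 20, 21).
p = 10/21 = 0.476190… ≈ 0.476 (to 3 d.p.).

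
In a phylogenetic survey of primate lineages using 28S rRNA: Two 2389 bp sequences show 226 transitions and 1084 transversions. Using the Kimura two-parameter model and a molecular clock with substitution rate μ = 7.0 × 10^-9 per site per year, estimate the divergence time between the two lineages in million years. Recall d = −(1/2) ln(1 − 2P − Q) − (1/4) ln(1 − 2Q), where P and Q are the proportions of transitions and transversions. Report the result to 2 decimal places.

P = 226/2389 ≈ 0.0946 and Q = 1084/2389 ≈ 0.453746.
Under the Kimura two-parameter model, d = −½ ln(1 − 2P − Q) − ¼ ln(1 − 2Q).
1 − 2P − Q = 0.357054, giving −½ ln(0.357054) = 0.514934.
1 − 2Q = 0.092508, giving −¼ ln(0.092508) = 0.595115.
d = 0.514934 + 0.595115 = 1.110049.
Under a molecular clock d = 2μt, so t = d/(2μ) = 1.110049 / (2 × 7.0 × 10^-9) = 79.29 million years.

79.29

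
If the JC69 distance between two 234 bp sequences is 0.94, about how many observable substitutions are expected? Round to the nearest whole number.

Invert JC69: p = (3/4)(1 − e^(−4d/3)) = 0.75 × (1 − e^(-1.253333)) = 0.75 × (1 − 0.285551) = 0.535837.
Expected differing sites = pL ≈ 0.535837 × 234 = 125.385858 ≈ 125.

125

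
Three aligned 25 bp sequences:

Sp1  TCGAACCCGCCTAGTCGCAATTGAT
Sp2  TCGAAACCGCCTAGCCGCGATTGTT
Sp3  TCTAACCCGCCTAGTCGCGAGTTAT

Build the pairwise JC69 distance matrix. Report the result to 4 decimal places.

d(Sp1,Sp2) = 0.1800, d(Sp1,Sp3) = 0.1800, d(Sp2,Sp3) = 0.2892

Sp1–Sp2: 4/25 sites differ → p = 0.16, d = −0.75 ln(1 − 0.213333) = 0.179963 ≈ 0.1800.
Sp1–Sp3: 4/25 sites differ → p = 0.16, d = −0.75 ln(1 − 0.213333) = 0.179963 ≈ 0.1800.
Sp2–Sp3: 6/25 sites differ → p = 0.24, d = −0.75 ln(1 − 0.32) = 0.289247 ≈ 0.2892.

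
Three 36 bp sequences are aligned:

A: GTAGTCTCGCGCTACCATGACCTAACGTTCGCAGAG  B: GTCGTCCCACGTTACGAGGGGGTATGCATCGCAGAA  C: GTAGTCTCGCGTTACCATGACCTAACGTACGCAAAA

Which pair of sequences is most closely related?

A–B: 14/36 differ, p = 0.389, d = 0.548.
A–C: 4/36 differ, p = 0.111, d = 0.120.
B–C: 14/36 differ, p = 0.389, d = 0.548.
The smallest distance is between A and C.

A and C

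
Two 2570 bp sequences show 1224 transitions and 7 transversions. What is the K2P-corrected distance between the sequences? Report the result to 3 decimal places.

1.555

P = 1224/2570 ≈ 0.476265 and Q = 7/2570 ≈ 0.002724.
Under the Kimura two-parameter model, d = −½ ln(1 − 2P − Q) − ¼ ln(1 − 2Q).
1 − 2P − Q = 0.044746, giving −½ ln(0.044746) = 1.553377.
1 − 2Q = 0.994552, giving −¼ ln(0.994552) = 0.001366.
d = 1.553377 + 0.001366 = 1.554743.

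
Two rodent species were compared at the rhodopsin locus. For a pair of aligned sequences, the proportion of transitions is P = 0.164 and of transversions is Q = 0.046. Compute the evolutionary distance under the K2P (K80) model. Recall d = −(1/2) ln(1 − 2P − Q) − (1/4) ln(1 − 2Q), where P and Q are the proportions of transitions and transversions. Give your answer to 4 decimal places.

Under the Kimura two-parameter model, d = −½ ln(1 − 2P − Q) − ¼ ln(1 − 2Q).
1 − 2P − Q = 0.626, giving −½ ln(0.626) = 0.234202.
1 − 2Q = 0.908, giving −¼ ln(0.908) = 0.024128.
d = 0.234202 + 0.024128 = 0.258330.

0.2583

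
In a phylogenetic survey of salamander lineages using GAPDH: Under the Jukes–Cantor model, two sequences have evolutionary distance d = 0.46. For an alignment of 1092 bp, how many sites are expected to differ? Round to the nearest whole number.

375

Invert JC69: p = (3/4)(1 − e^(−4d/3)) = 0.75 × (1 − e^(-0.613333)) = 0.75 × (1 − 0.541543) = 0.343843.
Expected differing sites = pL ≈ 0.343843 × 1092 = 375.476556 ≈ 375.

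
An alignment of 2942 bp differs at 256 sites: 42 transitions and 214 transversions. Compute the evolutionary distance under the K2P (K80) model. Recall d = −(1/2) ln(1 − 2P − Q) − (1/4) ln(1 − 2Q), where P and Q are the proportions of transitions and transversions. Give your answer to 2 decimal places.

0.09

P = 42/2942 ≈ 0.014276 and Q = 214/2942 ≈ 0.07274.
Under the Kimura two-parameter model, d = −½ ln(1 − 2P − Q) − ¼ ln(1 − 2Q).
1 − 2P − Q = 0.898708, giving −½ ln(0.898708) = 0.053399.
1 − 2Q = 0.85452, giving −¼ ln(0.85452) = 0.039304.
d = 0.053399 + 0.039304 = 0.092703.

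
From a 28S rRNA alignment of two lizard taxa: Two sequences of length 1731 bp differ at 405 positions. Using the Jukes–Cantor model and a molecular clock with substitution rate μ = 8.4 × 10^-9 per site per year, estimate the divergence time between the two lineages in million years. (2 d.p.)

16.69

p = 405/1731 ≈ 0.233969.
d = −(3/4) ln(1 − 4p/3) = −0.75 ln(1 − 0.311959) = −0.75 ln(0.688041)
  = −0.75 × (-0.373907) = 0.280430 substitutions/site.
Under a molecular clock d = 2μt, so t = d/(2μ) = 0.280430 / (2 × 8.4 × 10^-9) = 16.69 million years.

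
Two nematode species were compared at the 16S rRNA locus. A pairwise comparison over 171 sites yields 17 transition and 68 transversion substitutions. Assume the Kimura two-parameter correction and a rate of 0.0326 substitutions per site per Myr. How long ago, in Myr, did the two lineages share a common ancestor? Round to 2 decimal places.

P = 17/171 ≈ 0.099415 and Q = 68/171 ≈ 0.397661.
Under the Kimura two-parameter model, d = −½ ln(1 − 2P − Q) − ¼ ln(1 − 2Q).
1 − 2P − Q = 0.403509, giving −½ ln(0.403509) = 0.453778.
1 − 2Q = 0.204678, giving −¼ ln(0.204678) = 0.396579.
d = 0.453778 + 0.396579 = 0.850357.
Under a molecular clock d = 2μt, so t = d/(2μ) = 0.850357 / (2 × 0.0326) = 13.04 Myr.

13.04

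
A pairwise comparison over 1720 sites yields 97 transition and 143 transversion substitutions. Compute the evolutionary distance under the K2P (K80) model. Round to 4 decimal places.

P = 97/1720 ≈ 0.056395 and Q = 143/1720 ≈ 0.08314.
Under the Kimura two-parameter model, d = −½ ln(1 − 2P − Q) − ¼ ln(1 − 2Q).
1 − 2P − Q = 0.80407, giving −½ ln(0.80407) = 0.109034.
1 − 2Q = 0.83372, giving −¼ ln(0.83372) = 0.045464.
d = 0.109034 + 0.045464 = 0.154498.

0.1545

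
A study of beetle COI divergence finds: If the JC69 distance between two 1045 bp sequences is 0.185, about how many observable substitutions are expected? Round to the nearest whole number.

171

Invert JC69: p = (3/4)(1 − e^(−4d/3)) = 0.75 × (1 − e^(-0.246667)) = 0.75 × (1 − 0.781401) = 0.163949.
Expected differing sites = pL ≈ 0.163949 × 1045 = 171.326705 ≈ 171.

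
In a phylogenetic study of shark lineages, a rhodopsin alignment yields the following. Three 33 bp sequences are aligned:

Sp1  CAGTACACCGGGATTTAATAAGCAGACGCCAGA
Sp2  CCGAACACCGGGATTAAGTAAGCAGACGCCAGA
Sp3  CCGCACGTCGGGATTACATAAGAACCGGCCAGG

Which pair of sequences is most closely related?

Sp1 and Sp2

Sp1–Sp2: 4/33 differ, p = 0.121, d = 0.132.
Sp1–Sp3: 11/33 differ, p = 0.333, d = 0.441.
Sp2–Sp3: 10/33 differ, p = 0.303, d = 0.388.
The smallest distance is between Sp1 and Sp2.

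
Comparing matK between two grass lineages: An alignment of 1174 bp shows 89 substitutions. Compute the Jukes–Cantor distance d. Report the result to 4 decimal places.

p = 89/1174 ≈ 0.075809.
d = −(3/4) ln(1 − 4p/3) = −0.75 ln(1 − 0.101079) = −0.75 ln(0.898921)
  = −0.75 × (-0.106560) = 0.079920 substitutions/site.

0.0799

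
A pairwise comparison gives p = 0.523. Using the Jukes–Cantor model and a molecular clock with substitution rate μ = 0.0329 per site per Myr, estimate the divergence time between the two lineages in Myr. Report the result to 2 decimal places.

d = −(3/4) ln(1 − 4p/3) = −0.75 ln(1 − 0.697333) = −0.75 ln(0.302667)
  = −0.75 × (-1.195122) = 0.896342 substitutions/site.
Under a molecular clock d = 2μt, so t = d/(2μ) = 0.896342 / (2 × 0.0329) = 13.62 Myr.

13.62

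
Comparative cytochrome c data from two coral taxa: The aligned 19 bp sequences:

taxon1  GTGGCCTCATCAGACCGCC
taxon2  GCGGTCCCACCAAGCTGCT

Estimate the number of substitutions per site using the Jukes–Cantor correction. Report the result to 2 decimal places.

0.62

The sequences differ at 8 of 19 sites (2, 5, 7, 10, 13, 14, 16, 19), so p = 8/19 ≈ 0.421053.
d = −(3/4) ln(1 − 4p/3) = −0.75 ln(1 − 0.561404) = −0.75 ln(0.438596)
  = −0.75 × (-0.824177) = 0.618133 substitutions/site.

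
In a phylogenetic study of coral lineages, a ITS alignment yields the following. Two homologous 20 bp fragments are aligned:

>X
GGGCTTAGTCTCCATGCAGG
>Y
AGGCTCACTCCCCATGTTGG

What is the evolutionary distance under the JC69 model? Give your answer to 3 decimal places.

0.383

The sequences differ at 6 of 20 sites (1, 6, 8, 11, 17, 18), so p = 6/20 = 0.3.
d = −(3/4) ln(1 − 4p/3) = −0.75 ln(1 − 0.4) = −0.75 ln(0.6)
  = −0.75 × (-0.510826) = 0.383120 substitutions/site.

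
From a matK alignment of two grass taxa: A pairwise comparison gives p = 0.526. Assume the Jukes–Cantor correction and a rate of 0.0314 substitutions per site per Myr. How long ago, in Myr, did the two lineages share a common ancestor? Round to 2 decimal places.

d = −(3/4) ln(1 − 4p/3) = −0.75 ln(1 − 0.701333) = −0.75 ln(0.298667)
  = −0.75 × (-1.208426) = 0.906320 substitutions/site.
Under a molecular clock d = 2μt, so t = d/(2μ) = 0.906320 / (2 × 0.0314) = 14.43 Myr.

14.43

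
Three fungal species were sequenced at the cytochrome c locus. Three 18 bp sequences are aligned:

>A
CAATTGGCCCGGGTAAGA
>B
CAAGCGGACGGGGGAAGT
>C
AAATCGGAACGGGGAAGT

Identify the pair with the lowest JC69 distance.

B and C

A–B: 6/18 differ, p = 0.333, d = 0.441.
A–C: 6/18 differ, p = 0.333, d = 0.441.
B–C: 4/18 differ, p = 0.222, d = 0.264.
The smallest distance is between B and C.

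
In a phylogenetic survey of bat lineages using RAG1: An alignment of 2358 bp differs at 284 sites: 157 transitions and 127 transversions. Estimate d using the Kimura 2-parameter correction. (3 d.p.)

0.132

P = 157/2358 ≈ 0.066582 and Q = 127/2358 ≈ 0.053859.
Under the Kimura two-parameter model, d = −½ ln(1 − 2P − Q) − ¼ ln(1 − 2Q).
1 − 2P − Q = 0.812977, giving −½ ln(0.812977) = 0.103526.
1 − 2Q = 0.892282, giving −¼ ln(0.892282) = 0.028493.
d = 0.103526 + 0.028493 = 0.132019.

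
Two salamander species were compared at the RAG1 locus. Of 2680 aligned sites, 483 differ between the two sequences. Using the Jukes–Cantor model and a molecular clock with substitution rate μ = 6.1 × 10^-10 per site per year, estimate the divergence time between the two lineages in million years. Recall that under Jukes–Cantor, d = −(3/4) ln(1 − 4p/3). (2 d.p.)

168.95

p = 483/2680 ≈ 0.180224.
d = −(3/4) ln(1 − 4p/3) = −0.75 ln(1 − 0.240299) = −0.75 ln(0.759701)
  = −0.75 × (-0.274830) = 0.206123 substitutions/site.
Under a molecular clock d = 2μt, so t = d/(2μ) = 0.206123 / (2 × 6.1 × 10^-10) = 168.95 million years.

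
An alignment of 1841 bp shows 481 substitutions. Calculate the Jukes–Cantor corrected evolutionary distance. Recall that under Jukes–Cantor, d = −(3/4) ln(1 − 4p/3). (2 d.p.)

p = 481/1841 ≈ 0.261271.
d = −(3/4) ln(1 − 4p/3) = −0.75 ln(1 − 0.348361) = −0.75 ln(0.651639)
  = −0.75 × (-0.428265) = 0.321199 substitutions/site.

0.32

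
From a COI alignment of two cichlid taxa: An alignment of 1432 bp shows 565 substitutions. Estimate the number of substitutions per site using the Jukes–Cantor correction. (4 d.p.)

p = 565/1432 ≈ 0.394553.
d = −(3/4) ln(1 − 4p/3) = −0.75 ln(1 − 0.526071) = −0.75 ln(0.473929)
  = −0.75 × (-0.746698) = 0.560024 substitutions/site.

0.5600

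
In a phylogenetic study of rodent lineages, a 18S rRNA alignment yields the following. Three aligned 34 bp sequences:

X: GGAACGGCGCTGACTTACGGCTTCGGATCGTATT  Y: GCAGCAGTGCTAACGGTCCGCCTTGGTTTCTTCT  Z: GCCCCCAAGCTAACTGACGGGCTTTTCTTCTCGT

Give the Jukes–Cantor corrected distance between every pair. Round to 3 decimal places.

X–Y: 16/34 sites differ → p ≈ 0.470588, d = −0.75 ln(1 − 0.627451) = 0.740540 ≈ 0.741.
X–Z: 18/34 sites differ → p ≈ 0.529412, d = −0.75 ln(1 − 0.705883) = 0.917833 ≈ 0.918.
Y–Z: 14/34 sites differ → p ≈ 0.411765, d = −0.75 ln(1 − 0.54902) = 0.597249 ≈ 0.597.

d(X,Y) = 0.741, d(X,Z) = 0.918, d(Y,Z) = 0.597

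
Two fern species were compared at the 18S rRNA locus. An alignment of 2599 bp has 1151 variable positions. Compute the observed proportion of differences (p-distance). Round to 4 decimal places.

p = 1151/2599 = 0.442862… ≈ 0.4429 (to 4 d.p.).

0.4429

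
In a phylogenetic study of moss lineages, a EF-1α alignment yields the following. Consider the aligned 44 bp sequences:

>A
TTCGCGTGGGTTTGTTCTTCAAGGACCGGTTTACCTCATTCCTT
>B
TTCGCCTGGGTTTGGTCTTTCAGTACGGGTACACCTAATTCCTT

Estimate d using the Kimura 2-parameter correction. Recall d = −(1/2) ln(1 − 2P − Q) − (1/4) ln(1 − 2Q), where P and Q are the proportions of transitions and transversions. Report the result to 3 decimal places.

0.240

Of 44 sites, 2 differences are transitions and 7 are transversions, so P = 2/44 ≈ 0.045455 and Q = 7/44 ≈ 0.159091.
Under the Kimura two-parameter model, d = −½ ln(1 − 2P − Q) − ¼ ln(1 − 2Q).
1 − 2P − Q = 0.749999, giving −½ ln(0.749999) = 0.143842.
1 − 2Q = 0.681818, giving −¼ ln(0.681818) = 0.095748.
d = 0.143842 + 0.095748 = 0.239590.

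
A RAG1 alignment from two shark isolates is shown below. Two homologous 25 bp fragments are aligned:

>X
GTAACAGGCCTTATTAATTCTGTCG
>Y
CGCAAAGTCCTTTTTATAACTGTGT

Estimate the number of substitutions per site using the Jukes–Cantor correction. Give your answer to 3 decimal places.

The sequences differ at 11 of 25 sites, so p = 11/25 = 0.44.
d = −(3/4) ln(1 − 4p/3) = −0.75 ln(1 − 0.586667) = −0.75 ln(0.413333)
  = −0.75 × (-0.883502) = 0.662627 substitutions/site.

0.663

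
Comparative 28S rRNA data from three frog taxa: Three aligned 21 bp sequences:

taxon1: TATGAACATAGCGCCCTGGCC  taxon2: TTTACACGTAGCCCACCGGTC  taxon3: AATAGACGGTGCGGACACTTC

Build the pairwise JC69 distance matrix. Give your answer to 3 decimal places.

taxon1–taxon2: 8/21 sites differ → p ≈ 0.380952, d = −0.75 ln(1 − 0.507936) = 0.531860 ≈ 0.532.
taxon1–taxon3: 12/21 sites differ → p ≈ 0.571429, d = −0.75 ln(1 − 0.761905) = 1.076314 ≈ 1.076.
taxon2–taxon3: 10/21 sites differ → p ≈ 0.47619, d = −0.75 ln(1 − 0.63492) = 0.755729 ≈ 0.756.

d(taxon1,taxon2) = 0.532, d(taxon1,taxon3) = 1.076, d(taxon2,taxon3) = 0.756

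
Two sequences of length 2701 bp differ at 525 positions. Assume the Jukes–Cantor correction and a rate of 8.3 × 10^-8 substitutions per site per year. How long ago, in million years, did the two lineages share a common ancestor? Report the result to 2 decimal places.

1.36

p = 525/2701 ≈ 0.194372.
d = −(3/4) ln(1 − 4p/3) = −0.75 ln(1 − 0.259163) = −0.75 ln(0.740837)
  = −0.75 × (-0.299975) = 0.224981 substitutions/site.
Under a molecular clock d = 2μt, so t = d/(2μ) = 0.224981 / (2 × 8.3 × 10^-8) = 1.36 million years.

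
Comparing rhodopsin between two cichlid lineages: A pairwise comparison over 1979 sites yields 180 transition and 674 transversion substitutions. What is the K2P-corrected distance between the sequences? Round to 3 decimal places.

P = 180/1979 ≈ 0.090955 and Q = 674/1979 ≈ 0.340576.
Under the Kimura two-parameter model, d = −½ ln(1 − 2P − Q) − ¼ ln(1 − 2Q).
1 − 2P − Q = 0.477514, giving −½ ln(0.477514) = 0.369581.
1 − 2Q = 0.318848, giving −¼ ln(0.318848) = 0.285760.
d = 0.369581 + 0.285760 = 0.655341.

0.655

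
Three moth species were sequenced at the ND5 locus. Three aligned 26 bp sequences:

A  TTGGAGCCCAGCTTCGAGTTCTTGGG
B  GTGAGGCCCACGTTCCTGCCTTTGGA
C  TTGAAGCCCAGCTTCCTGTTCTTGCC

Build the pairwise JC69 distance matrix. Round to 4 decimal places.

A–B: 11/26 sites differ → p ≈ 0.423077, d = −0.75 ln(1 − 0.564103) = 0.622762 ≈ 0.6228.
A–C: 5/26 sites differ → p ≈ 0.192308, d = −0.75 ln(1 − 0.256411) = 0.222200 ≈ 0.2222.
B–C: 9/26 sites differ → p ≈ 0.346154, d = −0.75 ln(1 − 0.461539) = 0.464280 ≈ 0.4643.

d(A,B) = 0.6228, d(A,C) = 0.2222, d(B,C) = 0.4643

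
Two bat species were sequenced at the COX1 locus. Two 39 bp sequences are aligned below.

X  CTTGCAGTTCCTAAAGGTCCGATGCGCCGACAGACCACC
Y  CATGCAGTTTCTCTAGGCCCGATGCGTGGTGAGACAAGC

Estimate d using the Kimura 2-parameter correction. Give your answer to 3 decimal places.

0.354

Of 39 sites, 3 differences are transitions and 8 are transversions, so P = 3/39 ≈ 0.076923 and Q = 8/39 ≈ 0.205128.
Under the Kimura two-parameter model, d = −½ ln(1 − 2P − Q) − ¼ ln(1 − 2Q).
1 − 2P − Q = 0.641026, giving −½ ln(0.641026) = 0.222343.
1 − 2Q = 0.589744, giving −¼ ln(0.589744) = 0.132017.
d = 0.222343 + 0.132017 = 0.354360.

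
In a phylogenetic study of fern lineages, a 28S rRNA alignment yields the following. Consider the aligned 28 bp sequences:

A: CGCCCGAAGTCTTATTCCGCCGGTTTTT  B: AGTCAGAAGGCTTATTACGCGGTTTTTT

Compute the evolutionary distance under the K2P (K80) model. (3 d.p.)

0.308

Of 28 sites, 1 differences are transitions and 6 are transversions, so P = 1/28 ≈ 0.035714 and Q = 6/28 ≈ 0.214286.
Under the Kimura two-parameter model, d = −½ ln(1 − 2P − Q) − ¼ ln(1 − 2Q).
1 − 2P − Q = 0.714286, giving −½ ln(0.714286) = 0.168236.
1 − 2Q = 0.571428, giving −¼ ln(0.571428) = 0.139904.
d = 0.168236 + 0.139904 = 0.308140.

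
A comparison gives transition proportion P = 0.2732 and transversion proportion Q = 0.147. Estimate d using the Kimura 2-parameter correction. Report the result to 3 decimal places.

Under the Kimura two-parameter model, d = −½ ln(1 − 2P − Q) − ¼ ln(1 − 2Q).
1 − 2P − Q = 0.3066, giving −½ ln(0.3066) = 0.591106.
1 − 2Q = 0.706, giving −¼ ln(0.706) = 0.087035.
d = 0.591106 + 0.087035 = 0.678141.

0.678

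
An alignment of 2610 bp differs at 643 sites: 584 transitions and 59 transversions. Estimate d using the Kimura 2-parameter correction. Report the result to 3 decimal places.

0.329

P = 584/2610 ≈ 0.223755 and Q = 59/2610 ≈ 0.022605.
Under the Kimura two-parameter model, d = −½ ln(1 − 2P − Q) − ¼ ln(1 − 2Q).
1 − 2P − Q = 0.529885, giving −½ ln(0.529885) = 0.317548.
1 − 2Q = 0.95479, giving −¼ ln(0.95479) = 0.011566.
d = 0.317548 + 0.011566 = 0.329114.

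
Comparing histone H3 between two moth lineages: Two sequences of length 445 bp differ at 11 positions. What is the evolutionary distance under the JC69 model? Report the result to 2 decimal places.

0.03

p = 11/445 ≈ 0.024719.
d = −(3/4) ln(1 − 4p/3) = −0.75 ln(1 − 0.032959) = −0.75 ln(0.967041)
  = −0.75 × (-0.033514) = 0.025136 substitutions/site.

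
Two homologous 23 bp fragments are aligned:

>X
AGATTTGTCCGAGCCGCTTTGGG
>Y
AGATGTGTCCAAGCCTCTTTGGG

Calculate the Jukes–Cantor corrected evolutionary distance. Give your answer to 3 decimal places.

The sequences differ at 3 of 23 sites (5, 11, 16), so p = 3/23 ≈ 0.130435.
d = −(3/4) ln(1 − 4p/3) = −0.75 ln(1 − 0.173913) = −0.75 ln(0.826087)
  = −0.75 × (-0.191055) = 0.143291 substitutions/site.

0.143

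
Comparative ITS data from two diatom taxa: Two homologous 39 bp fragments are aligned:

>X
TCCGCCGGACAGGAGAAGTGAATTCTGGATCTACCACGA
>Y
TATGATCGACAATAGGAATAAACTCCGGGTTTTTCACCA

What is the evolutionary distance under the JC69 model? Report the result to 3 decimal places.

The sequences differ at 17 of 39 sites, so p = 17/39 ≈ 0.435897.
d = −(3/4) ln(1 − 4p/3) = −0.75 ln(1 − 0.581196) = −0.75 ln(0.418804)
  = −0.75 × (-0.870352) = 0.652764 substitutions/site.

0.653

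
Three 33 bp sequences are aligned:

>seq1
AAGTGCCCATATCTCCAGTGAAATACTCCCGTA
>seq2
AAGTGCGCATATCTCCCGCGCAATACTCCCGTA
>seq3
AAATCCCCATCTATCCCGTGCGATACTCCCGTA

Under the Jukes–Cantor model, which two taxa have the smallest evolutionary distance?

seq1–seq2: 4/33 differ, p = 0.121, d = 0.132.
seq1–seq3: 7/33 differ, p = 0.212, d = 0.249.
seq2–seq3: 7/33 differ, p = 0.212, d = 0.249.
The smallest distance is between seq1 and seq2.

seq1 and seq2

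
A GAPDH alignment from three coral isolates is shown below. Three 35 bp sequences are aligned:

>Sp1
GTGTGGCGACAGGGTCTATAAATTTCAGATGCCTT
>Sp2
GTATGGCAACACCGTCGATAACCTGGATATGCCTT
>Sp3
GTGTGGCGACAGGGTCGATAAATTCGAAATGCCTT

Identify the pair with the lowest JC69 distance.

Sp1–Sp2: 10/35 differ, p = 0.286, d = 0.360.
Sp1–Sp3: 4/35 differ, p = 0.114, d = 0.124.
Sp2–Sp3: 8/35 differ, p = 0.229, d = 0.273.
The smallest distance is between Sp1 and Sp3.

Sp1 and Sp3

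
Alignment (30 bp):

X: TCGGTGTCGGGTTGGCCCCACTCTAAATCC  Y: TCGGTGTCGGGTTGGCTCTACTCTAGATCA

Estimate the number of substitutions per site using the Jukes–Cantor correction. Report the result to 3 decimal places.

0.147

The sequences differ at 4 of 30 sites (17, 19, 26, 30), so p = 4/30 ≈ 0.133333.
d = −(3/4) ln(1 − 4p/3) = −0.75 ln(1 − 0.177777) = −0.75 ln(0.822223)
  = −0.75 × (-0.195744) = 0.146808 substitutions/site.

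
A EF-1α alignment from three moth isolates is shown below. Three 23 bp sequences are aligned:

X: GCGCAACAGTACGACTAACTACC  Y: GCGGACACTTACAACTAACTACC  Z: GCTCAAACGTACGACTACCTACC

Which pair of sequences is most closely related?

X–Y: 6/23 differ, p = 0.261, d = 0.321.
X–Z: 4/23 differ, p = 0.174, d = 0.198.
Y–Z: 6/23 differ, p = 0.261, d = 0.321.
The smallest distance is between X and Z.

X and Z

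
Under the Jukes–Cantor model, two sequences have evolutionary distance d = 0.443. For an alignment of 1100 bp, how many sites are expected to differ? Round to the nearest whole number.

Invert JC69: p = (3/4)(1 − e^(−4d/3)) = 0.75 × (1 − e^(-0.590667)) = 0.75 × (1 − 0.553958) = 0.334532.
Expected differing sites = pL ≈ 0.334532 × 1100 = 367.9852 ≈ 368.

368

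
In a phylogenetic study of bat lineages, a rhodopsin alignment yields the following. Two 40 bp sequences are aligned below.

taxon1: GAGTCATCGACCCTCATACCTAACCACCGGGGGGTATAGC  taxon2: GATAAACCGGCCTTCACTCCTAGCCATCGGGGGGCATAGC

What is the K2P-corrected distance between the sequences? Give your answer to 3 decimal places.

Of 40 sites, 7 differences are transitions and 4 are transversions, so P = 7/40 = 0.175 and Q = 4/40 = 0.1.
Under the Kimura two-parameter model, d = −½ ln(1 − 2P − Q) − ¼ ln(1 − 2Q).
1 − 2P − Q = 0.55, giving −½ ln(0.55) = 0.298919.
1 − 2Q = 0.8, giving −¼ ln(0.8) = 0.055786.
d = 0.298919 + 0.055786 = 0.354705.

0.355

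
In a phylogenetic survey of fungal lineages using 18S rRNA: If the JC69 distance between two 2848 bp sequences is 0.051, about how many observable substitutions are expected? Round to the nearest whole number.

140

Invert JC69: p = (3/4)(1 − e^(−4d/3)) = 0.75 × (1 − e^(-0.068)) = 0.75 × (1 − 0.934260) = 0.049305.
Expected differing sites = pL ≈ 0.049305 × 2848 = 140.42064 ≈ 140.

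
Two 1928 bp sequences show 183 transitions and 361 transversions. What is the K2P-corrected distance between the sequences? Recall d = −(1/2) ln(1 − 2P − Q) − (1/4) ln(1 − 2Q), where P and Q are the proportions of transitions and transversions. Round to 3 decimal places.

P = 183/1928 ≈ 0.094917 and Q = 361/1928 ≈ 0.187241.
Under the Kimura two-parameter model, d = −½ ln(1 − 2P − Q) − ¼ ln(1 − 2Q).
1 − 2P − Q = 0.622925, giving −½ ln(0.622925) = 0.236665.
1 − 2Q = 0.625518, giving −¼ ln(0.625518) = 0.117294.
d = 0.236665 + 0.117294 = 0.353959.

0.354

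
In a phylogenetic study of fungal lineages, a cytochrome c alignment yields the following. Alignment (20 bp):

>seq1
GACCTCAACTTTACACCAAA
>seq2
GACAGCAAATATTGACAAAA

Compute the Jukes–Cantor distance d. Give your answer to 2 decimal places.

The sequences differ at 7 of 20 sites (4, 5, 9, 11, 13, 14, 17), so p = 7/20 = 0.35.
d = −(3/4) ln(1 − 4p/3) = −0.75 ln(1 − 0.466667) = −0.75 ln(0.533333)
  = −0.75 × (-0.628609) = 0.471457 substitutions/site.

0.47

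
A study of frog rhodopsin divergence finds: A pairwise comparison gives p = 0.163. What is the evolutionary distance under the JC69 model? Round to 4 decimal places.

0.1838

d = −(3/4) ln(1 − 4p/3) = −0.75 ln(1 − 0.217333) = −0.75 ln(0.782667)
  = −0.75 × (-0.245048) = 0.183786 substitutions/site.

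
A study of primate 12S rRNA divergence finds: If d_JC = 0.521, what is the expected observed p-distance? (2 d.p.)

0.38

p = (3/4)(1 − e^(−4d/3)) = 0.75 × (1 − e^(-0.694667)) = 0.75 × (1 − 0.499241) = 0.375569.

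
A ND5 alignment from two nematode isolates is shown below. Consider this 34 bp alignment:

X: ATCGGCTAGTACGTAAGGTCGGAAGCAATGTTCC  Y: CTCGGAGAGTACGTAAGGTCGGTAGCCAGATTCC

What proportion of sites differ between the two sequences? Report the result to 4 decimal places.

The sequences differ at 7 of 34 positions (sites 1, 6, 7, 23, 27, 29, 30).
p = 7/34 = 0.205882… ≈ 0.2059 (to 4 d.p.).

0.2059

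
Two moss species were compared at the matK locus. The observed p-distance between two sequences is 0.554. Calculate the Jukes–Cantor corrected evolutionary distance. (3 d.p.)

1.006

d = −(3/4) ln(1 − 4p/3) = −0.75 ln(1 − 0.738667) = −0.75 ln(0.261333)
  = −0.75 × (-1.341960) = 1.006470 substitutions/site.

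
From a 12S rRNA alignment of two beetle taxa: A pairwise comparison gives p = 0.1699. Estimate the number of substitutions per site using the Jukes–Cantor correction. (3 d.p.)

0.193

d = −(3/4) ln(1 − 4p/3) = −0.75 ln(1 − 0.226533) = −0.75 ln(0.773467)
  = −0.75 × (-0.256872) = 0.192654 substitutions/site.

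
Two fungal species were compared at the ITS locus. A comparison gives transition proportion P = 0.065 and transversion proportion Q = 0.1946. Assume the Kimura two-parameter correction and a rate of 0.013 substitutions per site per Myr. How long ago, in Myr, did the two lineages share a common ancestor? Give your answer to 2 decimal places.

12.29

Under the Kimura two-parameter model, d = −½ ln(1 − 2P − Q) − ¼ ln(1 − 2Q).
1 − 2P − Q = 0.6754, giving −½ ln(0.6754) = 0.196225.
1 − 2Q = 0.6108, giving −¼ ln(0.6108) = 0.123246.
d = 0.196225 + 0.123246 = 0.319471.
Under a molecular clock d = 2μt, so t = d/(2μ) = 0.319471 / (2 × 0.013) = 12.29 Myr.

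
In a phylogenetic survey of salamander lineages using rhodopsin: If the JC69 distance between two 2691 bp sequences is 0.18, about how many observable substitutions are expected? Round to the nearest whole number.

Invert JC69: p = (3/4)(1 − e^(−4d/3)) = 0.75 × (1 − e^(-0.24)) = 0.75 × (1 − 0.786628) = 0.160029.
Expected differing sites = pL ≈ 0.160029 × 2691 = 430.638039 ≈ 431.

431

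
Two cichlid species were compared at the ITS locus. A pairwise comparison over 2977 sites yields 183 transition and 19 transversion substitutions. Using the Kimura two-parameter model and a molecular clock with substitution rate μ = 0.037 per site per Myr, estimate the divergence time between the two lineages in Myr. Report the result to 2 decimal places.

P = 183/2977 ≈ 0.061471 and Q = 19/2977 ≈ 0.006382.
Under the Kimura two-parameter model, d = −½ ln(1 − 2P − Q) − ¼ ln(1 − 2Q).
1 − 2P − Q = 0.870676, giving −½ ln(0.870676) = 0.069243.
1 − 2Q = 0.987236, giving −¼ ln(0.987236) = 0.003212.
d = 0.069243 + 0.003212 = 0.072455.
Under a molecular clock d = 2μt, so t = d/(2μ) = 0.072455 / (2 × 0.037) = 0.98 Myr.

0.98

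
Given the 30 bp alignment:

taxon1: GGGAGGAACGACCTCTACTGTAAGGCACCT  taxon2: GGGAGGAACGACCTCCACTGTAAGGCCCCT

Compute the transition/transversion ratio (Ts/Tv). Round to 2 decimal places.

1.00

Transitions are A↔G and C↔T; transversions are all other mismatches.
Transitions: 1. Transversions: 1.
R = 1/1 = 1.00.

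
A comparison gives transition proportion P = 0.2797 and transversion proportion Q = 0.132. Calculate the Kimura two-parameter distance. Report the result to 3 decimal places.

0.664

Under the Kimura two-parameter model, d = −½ ln(1 − 2P − Q) − ¼ ln(1 − 2Q).
1 − 2P − Q = 0.3086, giving −½ ln(0.3086) = 0.587855.
1 − 2Q = 0.736, giving −¼ ln(0.736) = 0.076631.
d = 0.587855 + 0.076631 = 0.664486.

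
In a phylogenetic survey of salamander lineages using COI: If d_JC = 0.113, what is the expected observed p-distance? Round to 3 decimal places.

0.105

p = (3/4)(1 − e^(−4d/3)) = 0.75 × (1 − e^(-0.150667)) = 0.75 × (1 − 0.860134) = 0.104900.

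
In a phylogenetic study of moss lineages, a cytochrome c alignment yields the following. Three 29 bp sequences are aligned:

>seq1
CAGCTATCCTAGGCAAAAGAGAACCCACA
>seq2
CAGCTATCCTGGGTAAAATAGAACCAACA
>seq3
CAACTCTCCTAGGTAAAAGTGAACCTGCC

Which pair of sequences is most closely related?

seq1–seq2: 4/29 differ, p = 0.138, d = 0.152.
seq1–seq3: 7/29 differ, p = 0.241, d = 0.291.
seq2–seq3: 8/29 differ, p = 0.276, d = 0.344.
The smallest distance is between seq1 and seq2.

seq1 and seq2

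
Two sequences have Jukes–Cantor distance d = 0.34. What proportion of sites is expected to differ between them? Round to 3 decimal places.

p = (3/4)(1 − e^(−4d/3)) = 0.75 × (1 − e^(-0.453333)) = 0.75 × (1 − 0.635506) = 0.273371.

0.273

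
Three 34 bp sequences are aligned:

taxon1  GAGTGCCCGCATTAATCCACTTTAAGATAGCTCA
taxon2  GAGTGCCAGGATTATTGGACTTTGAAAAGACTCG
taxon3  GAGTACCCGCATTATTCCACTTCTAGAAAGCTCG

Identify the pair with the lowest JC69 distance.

taxon1 and taxon3

taxon1–taxon2: 11/34 differ, p = 0.324, d = 0.423.
taxon1–taxon3: 6/34 differ, p = 0.176, d = 0.201.
taxon2–taxon3: 10/34 differ, p = 0.294, d = 0.373.
The smallest distance is between taxon1 and taxon3.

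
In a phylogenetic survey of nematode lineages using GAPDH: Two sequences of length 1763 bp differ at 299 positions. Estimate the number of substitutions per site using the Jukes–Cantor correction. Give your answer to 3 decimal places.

p = 299/1763 ≈ 0.169597.
d = −(3/4) ln(1 − 4p/3) = −0.75 ln(1 − 0.226129) = −0.75 ln(0.773871)
  = −0.75 × (-0.256350) = 0.192263 substitutions/site.

0.192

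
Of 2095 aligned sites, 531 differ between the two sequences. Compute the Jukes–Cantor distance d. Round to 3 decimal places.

0.309

p = 531/2095 ≈ 0.253461.
d = −(3/4) ln(1 − 4p/3) = −0.75 ln(1 − 0.337948) = −0.75 ln(0.662052)
  = −0.75 × (-0.412411) = 0.309308 substitutions/site.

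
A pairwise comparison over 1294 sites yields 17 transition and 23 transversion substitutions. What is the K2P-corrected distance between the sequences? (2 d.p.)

P = 17/1294 ≈ 0.013138 and Q = 23/1294 ≈ 0.017774.
Under the Kimura two-parameter model, d = −½ ln(1 − 2P − Q) − ¼ ln(1 − 2Q).
1 − 2P − Q = 0.95595, giving −½ ln(0.95595) = 0.022525.
1 − 2Q = 0.964452, giving −¼ ln(0.964452) = 0.009049.
d = 0.022525 + 0.009049 = 0.031574.

0.03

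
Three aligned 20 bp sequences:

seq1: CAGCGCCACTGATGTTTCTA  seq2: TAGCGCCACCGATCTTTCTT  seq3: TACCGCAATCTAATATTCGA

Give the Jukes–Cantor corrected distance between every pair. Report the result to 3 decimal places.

d(seq1,seq2) = 0.233, d(seq1,seq3) = 0.824, d(seq2,seq3) = 0.687

seq1–seq2: 4/20 sites differ → p = 0.2, d = −0.75 ln(1 − 0.266667) = 0.232617 ≈ 0.233.
seq1–seq3: 10/20 sites differ → p = 0.5, d = −0.75 ln(1 − 0.666667) = 0.823960 ≈ 0.824.
seq2–seq3: 9/20 sites differ → p = 0.45, d = −0.75 ln(1 − 0.6) = 0.687218 ≈ 0.687.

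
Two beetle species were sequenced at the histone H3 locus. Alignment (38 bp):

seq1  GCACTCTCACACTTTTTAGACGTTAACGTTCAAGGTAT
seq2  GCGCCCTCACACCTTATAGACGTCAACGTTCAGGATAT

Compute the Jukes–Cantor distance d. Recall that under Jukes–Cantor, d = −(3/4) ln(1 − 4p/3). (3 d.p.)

0.211

The sequences differ at 7 of 38 sites (3, 5, 13, 16, 24, 33, 35), so p = 7/38 ≈ 0.184211.
d = −(3/4) ln(1 − 4p/3) = −0.75 ln(1 − 0.245615) = −0.75 ln(0.754385)
  = −0.75 × (-0.281852) = 0.211389 substitutions/site.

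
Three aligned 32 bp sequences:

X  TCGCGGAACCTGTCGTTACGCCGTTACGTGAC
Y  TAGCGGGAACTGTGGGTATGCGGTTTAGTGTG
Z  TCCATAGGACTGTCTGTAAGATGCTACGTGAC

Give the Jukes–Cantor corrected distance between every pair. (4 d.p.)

d(X,Y) = 0.4598, d(X,Z) = 0.5851, d(Y,Z) = 0.8240

X–Y: 11/32 sites differ → p = 0.34375, d = −0.75 ln(1 − 0.458333) = 0.459828 ≈ 0.4598.
X–Z: 13/32 sites differ → p = 0.40625, d = −0.75 ln(1 − 0.541667) = 0.585119 ≈ 0.5851.
Y–Z: 16/32 sites differ → p = 0.5, d = −0.75 ln(1 − 0.666667) = 0.823960 ≈ 0.8240.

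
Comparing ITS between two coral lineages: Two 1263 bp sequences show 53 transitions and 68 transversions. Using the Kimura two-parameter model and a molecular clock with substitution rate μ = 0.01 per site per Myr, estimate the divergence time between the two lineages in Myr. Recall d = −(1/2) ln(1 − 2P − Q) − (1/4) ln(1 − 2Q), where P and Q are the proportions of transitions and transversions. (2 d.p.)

5.13

P = 53/1263 ≈ 0.041964 and Q = 68/1263 ≈ 0.05384.
Under the Kimura two-parameter model, d = −½ ln(1 − 2P − Q) − ¼ ln(1 − 2Q).
1 − 2P − Q = 0.862232, giving −½ ln(0.862232) = 0.074115.
1 − 2Q = 0.89232, giving −¼ ln(0.89232) = 0.028483.
d = 0.074115 + 0.028483 = 0.102598.
Under a molecular clock d = 2μt, so t = d/(2μ) = 0.102598 / (2 × 0.01) = 5.13 Myr.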